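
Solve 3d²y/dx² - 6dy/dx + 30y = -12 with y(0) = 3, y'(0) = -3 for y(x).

y = -2/5 - 32*exp(x)*sin(3*x)/15 + 17*cos(3*x)*exp(x)/5

Divide through by 3: y'' - 2y' + 10y = -4.
Characteristic equation r² - 2r + 10 = 0 has discriminant (-2)² - 4·(10) = -36 < 0, so r = 1 ± 3i.
Hence y_h = C1*cos(3*x)*exp(x) + C2*exp(x)*sin(3*x).
For the particular solution try y_p = A0. Substituting and matching coefficients of each power of x gives A0 = -2/5, so y_p = -2/5.
General solution: y = -2/5 + C1*cos(3*x)*exp(x) + C2*exp(x)*sin(3*x).
Apply the initial conditions: y(0) = -2/5 + C1 = 3 and y'(0) = C1 + 3*C2 = -3. Solving gives C1 = 17/5, C2 = -32/15.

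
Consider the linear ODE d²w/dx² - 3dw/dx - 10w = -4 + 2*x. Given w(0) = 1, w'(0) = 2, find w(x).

w = 23/50 - x/5 + exp(-2*x)/14 + 82*exp(5*x)/175

Characteristic equation r² - 3r - 10 = 0 factors as (r + 2)(r - 5) = 0, so r = -2, 5.
Hence w_h = C1*exp(-2*x) + C2*exp(5*x).
For the particular solution try w_p = A0 + A1*x. Substituting and matching coefficients of each power of x gives A0 = 23/50, A1 = -1/5, so w_p = 23/50 - x/5.
General solution: w = 23/50 - x/5 + C1*exp(-2*x) + C2*exp(5*x).
Apply the initial conditions: w(0) = 23/50 + C1 + C2 = 1 and w'(0) = -1/5 - 2*C1 + 5*C2 = 2. Solving gives C1 = 1/14, C2 = 82/175.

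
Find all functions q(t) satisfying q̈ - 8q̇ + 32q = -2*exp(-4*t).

q = -exp(-4*t)/40 + C1*cos(4*t)*exp(4*t) + C2*exp(4*t)*sin(4*t)

Characteristic equation r² - 8r + 32 = 0 has discriminant (-8)² - 4·(32) = -64 < 0, so r = 4 ± 4i.
Hence q_h = C1*cos(4*t)*exp(4*t) + C2*exp(4*t)*sin(4*t).
Try q_p = A*exp(-4*t). Substituting into the equation and dividing by exp(-4*t) gives A = -1/40, so q_p = -exp(-4*t)/40.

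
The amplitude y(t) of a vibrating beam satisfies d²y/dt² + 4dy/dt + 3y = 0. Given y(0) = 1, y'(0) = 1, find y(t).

y = -exp(-3*t) + 2*exp(-t)

Characteristic equation r² + 4r + 3 = 0 factors as (r + 3)(r + 1) = 0, so r = -3, -1.
Hence y_h = C1*exp(-3*t) + C2*exp(-t).
Apply the initial conditions: y(0) = C1 + C2 = 1 and y'(0) = -C2 - 3*C1 = 1. Solving gives C1 = -1, C2 = 2.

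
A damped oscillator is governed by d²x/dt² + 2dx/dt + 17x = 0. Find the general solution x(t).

x = C1*cos(4*t)*exp(-t) + C2*exp(-t)*sin(4*t)

Characteristic equation r² + 2r + 17 = 0 has discriminant (2)² - 4·(17) = -64 < 0, so r = -1 ± 4i.
Hence x_h = C1*cos(4*t)*exp(-t) + C2*exp(-t)*sin(4*t).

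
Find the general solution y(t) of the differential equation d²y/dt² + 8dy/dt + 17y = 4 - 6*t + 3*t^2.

Characteristic equation r² + 8r + 17 = 0 has discriminant (8)² - 4·(17) = -4 < 0, so r = -4 ± i.
Hence y_h = C1*cos(t)*exp(-4*t) + C2*exp(-4*t)*sin(t).
For the particular solution try y_p = A0 + A1*t + A2*t^2. Substituting and matching coefficients of each power of t gives A0 = 2254/4913, A1 = -150/289, A2 = 3/17, so y_p = 2254/4913 - 150*t/289 + 3*t^2/17.

y = 2254/4913 - 150*t/289 + 3*t**2/17 + C1*cos(t)*exp(-4*t) + C2*exp(-4*t)*sin(t)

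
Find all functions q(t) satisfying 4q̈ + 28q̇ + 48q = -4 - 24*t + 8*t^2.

q = 127/432 - 25*t/36 + t**2/6 + C1*exp(-4*t) + C2*exp(-3*t)

Divide through by 4: q'' + 7q' + 12q = -1 - 6*t + 2*t^2.
Characteristic equation r² + 7r + 12 = 0 factors as (r + 4)(r + 3) = 0, so r = -4, -3.
Hence q_h = C1*exp(-4*t) + C2*exp(-3*t).
For the particular solution try q_p = A0 + A1*t + A2*t^2. Substituting and matching coefficients of each power of t gives A0 = 127/432, A1 = -25/36, A2 = 1/6, so q_p = 127/432 - 25*t/36 + t^2/6.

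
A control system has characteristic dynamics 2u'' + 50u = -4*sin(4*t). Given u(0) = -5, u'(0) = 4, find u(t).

u = -5*cos(5*t) - 2*sin(4*t)/9 + 44*sin(5*t)/45

Divide through by 2: u'' + 25u = -2*sin(4*t).
Characteristic equation r² + 25 = 0 has discriminant (0)² - 4·(25) = -100 < 0, so r = ± 5i.
Hence u_h = C1*cos(5*t) + C2*sin(5*t).
Try u_p = A*cos(4*t) + B*sin(4*t). Substituting and equating the coefficients of cos(4t) and sin(4t) gives A = 0, B = -2/9, so u_p = -2*sin(4*t)/9.
General solution: u = -2*sin(4*t)/9 + C1*cos(5*t) + C2*sin(5*t).
Apply the initial conditions: u(0) = C1 = -5 and u'(0) = -8/9 + 5*C2 = 4. Solving gives C1 = -5, C2 = 44/45.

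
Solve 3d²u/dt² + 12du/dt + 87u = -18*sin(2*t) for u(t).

Divide through by 3: u'' + 4u' + 29u = -6*sin(2*t).
Characteristic equation r² + 4r + 29 = 0 has discriminant (4)² - 4·(29) = -100 < 0, so r = -2 ± 5i.
Hence u_h = C1*cos(5*t)*exp(-2*t) + C2*exp(-2*t)*sin(5*t).
Try u_p = A*cos(2*t) + B*sin(2*t). Substituting and equating the coefficients of cos(2t) and sin(2t) gives A = 48/689, B = -150/689, so u_p = -150*sin(2*t)/689 + 48*cos(2*t)/689.

u = -150*sin(2*t)/689 + 48*cos(2*t)/689 + C1*cos(5*t)*exp(-2*t) + C2*exp(-2*t)*sin(5*t)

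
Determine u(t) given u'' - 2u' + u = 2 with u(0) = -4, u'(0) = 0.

u = 2 - 6*exp(t) + 6*t*exp(t)

Characteristic equation r² - 2r + 1 = 0 has discriminant (-2)² - 4·(1) = 0, so r = 1 is a repeated root.
Hence u_h = (C1 + C2*t)*exp(t).
For the particular solution try u_p = A0. Substituting and matching coefficients of each power of t gives A0 = 2, so u_p = 2.
General solution: u = 2 + C1*exp(t) + C2*t*exp(t).
Apply the initial conditions: u(0) = 2 + C1 = -4 and u'(0) = C1 + C2 = 0. Solving gives C1 = -6, C2 = 6.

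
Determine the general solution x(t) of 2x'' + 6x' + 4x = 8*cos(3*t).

x = -14*cos(3*t)/65 + 18*sin(3*t)/65 + C1*exp(-2*t) + C2*exp(-t)

Divide through by 2: x'' + 3x' + 2x = 4*cos(3*t).
Characteristic equation r² + 3r + 2 = 0 factors as (r + 2)(r + 1) = 0, so r = -2, -1.
Hence x_h = C1*exp(-2*t) + C2*exp(-t).
Try x_p = A*cos(3*t) + B*sin(3*t). Substituting and equating the coefficients of cos(3t) and sin(3t) gives A = -14/65, B = 18/65, so x_p = -14*cos(3*t)/65 + 18*sin(3*t)/65.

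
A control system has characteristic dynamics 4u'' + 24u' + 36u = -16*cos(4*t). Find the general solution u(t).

Divide through by 4: u'' + 6u' + 9u = -4*cos(4*t).
Characteristic equation r² + 6r + 9 = 0 has discriminant (6)² - 4·(9) = 0, so r = -3 is a repeated root.
Hence u_h = (C1 + C2*t)*exp(-3*t).
Try u_p = A*cos(4*t) + B*sin(4*t). Substituting and equating the coefficients of cos(4t) and sin(4t) gives A = 28/625, B = -96/625, so u_p = -96*sin(4*t)/625 + 28*cos(4*t)/625.

u = -96*sin(4*t)/625 + 28*cos(4*t)/625 + C1*exp(-3*t) + C2*t*exp(-3*t)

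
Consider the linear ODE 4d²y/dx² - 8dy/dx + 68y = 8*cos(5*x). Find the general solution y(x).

Divide through by 4: y'' - 2y' + 17y = 2*cos(5*x).
Characteristic equation r² - 2r + 17 = 0 has discriminant (-2)² - 4·(17) = -64 < 0, so r = 1 ± 4i.
Hence y_h = C1*cos(4*x)*exp(x) + C2*exp(x)*sin(4*x).
Try y_p = A*cos(5*x) + B*sin(5*x). Substituting and equating the coefficients of cos(5x) and sin(5x) gives A = -4/41, B = -5/41, so y_p = -5*sin(5*x)/41 - 4*cos(5*x)/41.

y = -5*sin(5*x)/41 - 4*cos(5*x)/41 + C1*cos(4*x)*exp(x) + C2*exp(x)*sin(4*x)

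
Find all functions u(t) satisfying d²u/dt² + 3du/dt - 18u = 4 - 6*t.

Characteristic equation r² + 3r - 18 = 0 factors as (r - 3)(r + 6) = 0, so r = 3, -6.
Hence u_h = C1*exp(3*t) + C2*exp(-6*t).
For the particular solution try u_p = A0 + A1*t. Substituting and matching coefficients of each power of t gives A0 = -1/6, A1 = 1/3, so u_p = -1/6 + t/3.

u = -1/6 + t/3 + C1*exp(3*t) + C2*exp(-6*t)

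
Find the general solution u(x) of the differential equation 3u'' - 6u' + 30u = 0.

Divide through by 3: u'' - 2u' + 10u = 0.
Characteristic equation r² - 2r + 10 = 0 has discriminant (-2)² - 4·(10) = -36 < 0, so r = 1 ± 3i.
Hence u_h = C1*cos(3*x)*exp(x) + C2*exp(x)*sin(3*x).

u = C1*cos(3*x)*exp(x) + C2*exp(x)*sin(3*x)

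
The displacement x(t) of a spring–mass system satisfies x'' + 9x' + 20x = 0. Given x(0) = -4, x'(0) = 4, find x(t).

Characteristic equation r² + 9r + 20 = 0 factors as (r + 5)(r + 4) = 0, so r = -5, -4.
Hence x_h = C1*exp(-5*t) + C2*exp(-4*t).
Apply the initial conditions: x(0) = C1 + C2 = -4 and x'(0) = -5*C1 - 4*C2 = 4. Solving gives C1 = 12, C2 = -16.

x = -16*exp(-4*t) + 12*exp(-5*t)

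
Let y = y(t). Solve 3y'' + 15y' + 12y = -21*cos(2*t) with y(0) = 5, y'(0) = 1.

y = -37*exp(-4*t)/15 - 7*sin(2*t)/10 + 112*exp(-t)/15

Divide through by 3: y'' + 5y' + 4y = -7*cos(2*t).
Characteristic equation r² + 5r + 4 = 0 factors as (r + 4)(r + 1) = 0, so r = -4, -1.
Hence y_h = C1*exp(-4*t) + C2*exp(-t).
Try y_p = A*cos(2*t) + B*sin(2*t). Substituting and equating the coefficients of cos(2t) and sin(2t) gives A = 0, B = -7/10, so y_p = -7*sin(2*t)/10.
General solution: y = -7*sin(2*t)/10 + C1*exp(-4*t) + C2*exp(-t).
Apply the initial conditions: y(0) = C1 + C2 = 5 and y'(0) = -7/5 - C2 - 4*C1 = 1. Solving gives C1 = -37/15, C2 = 112/15.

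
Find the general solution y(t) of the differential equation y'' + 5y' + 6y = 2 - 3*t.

Characteristic equation r² + 5r + 6 = 0 factors as (r + 3)(r + 2) = 0, so r = -3, -2.
Hence y_h = C1*exp(-3*t) + C2*exp(-2*t).
For the particular solution try y_p = A0 + A1*t. Substituting and matching coefficients of each power of t gives A0 = 3/4, A1 = -1/2, so y_p = 3/4 - t/2.

y = 3/4 - t/2 + C1*exp(-3*t) + C2*exp(-2*t)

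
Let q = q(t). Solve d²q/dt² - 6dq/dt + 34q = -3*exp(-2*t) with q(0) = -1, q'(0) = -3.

Characteristic equation r² - 6r + 34 = 0 has discriminant (-6)² - 4·(34) = -100 < 0, so r = 3 ± 5i.
Hence q_h = C1*cos(5*t)*exp(3*t) + C2*exp(3*t)*sin(5*t).
Try q_p = A*exp(-2*t). Substituting into the equation and dividing by exp(-2*t) gives A = -3/50, so q_p = -3*exp(-2*t)/50.
General solution: q = -3*exp(-2*t)/50 + C1*cos(5*t)*exp(3*t) + C2*exp(3*t)*sin(5*t).
Apply the initial conditions: q(0) = -3/50 + C1 = -1 and q'(0) = 3/25 + 3*C1 + 5*C2 = -3. Solving gives C1 = -47/50, C2 = -3/50.

q = -3*exp(-2*t)/50 - 47*cos(5*t)*exp(3*t)/50 - 3*exp(3*t)*sin(5*t)/50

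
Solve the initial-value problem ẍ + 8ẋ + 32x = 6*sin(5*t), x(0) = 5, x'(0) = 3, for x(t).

x = -240*cos(5*t)/1649 + 42*sin(5*t)/1649 + 8485*cos(4*t)*exp(-4*t)/1649 + 38677*exp(-4*t)*sin(4*t)/6596

Characteristic equation r² + 8r + 32 = 0 has discriminant (8)² - 4·(32) = -64 < 0, so r = -4 ± 4i.
Hence x_h = C1*cos(4*t)*exp(-4*t) + C2*exp(-4*t)*sin(4*t).
Try x_p = A*cos(5*t) + B*sin(5*t). Substituting and equating the coefficients of cos(5t) and sin(5t) gives A = -240/1649, B = 42/1649, so x_p = -240*cos(5*t)/1649 + 42*sin(5*t)/1649.
General solution: x = -240*cos(5*t)/1649 + 42*sin(5*t)/1649 + C1*cos(4*t)*exp(-4*t) + C2*exp(-4*t)*sin(4*t).
Apply the initial conditions: x(0) = -240/1649 + C1 = 5 and x'(0) = 210/1649 - 4*C1 + 4*C2 = 3. Solving gives C1 = 8485/1649, C2 = 38677/6596.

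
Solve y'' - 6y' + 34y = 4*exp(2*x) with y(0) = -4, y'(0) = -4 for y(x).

Characteristic equation r² - 6r + 34 = 0 has discriminant (-6)² - 4·(34) = -100 < 0, so r = 3 ± 5i.
Hence y_h = C1*cos(5*x)*exp(3*x) + C2*exp(3*x)*sin(5*x).
Try y_p = A*exp(2*x). Substituting into the equation and dividing by exp(2*x) gives A = 2/13, so y_p = 2*exp(2*x)/13.
General solution: y = 2*exp(2*x)/13 + C1*cos(5*x)*exp(3*x) + C2*exp(3*x)*sin(5*x).
Apply the initial conditions: y(0) = 2/13 + C1 = -4 and y'(0) = 4/13 + 3*C1 + 5*C2 = -4. Solving gives C1 = -54/13, C2 = 106/65.

y = 2*exp(2*x)/13 - 54*cos(5*x)*exp(3*x)/13 + 106*exp(3*x)*sin(5*x)/65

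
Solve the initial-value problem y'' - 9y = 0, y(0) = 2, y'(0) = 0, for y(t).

y = exp(-3*t) + exp(3*t)

Characteristic equation r² - 9 = 0 factors as (r + 3)(r - 3) = 0, so r = -3, 3.
Hence y_h = C1*exp(-3*t) + C2*exp(3*t).
Apply the initial conditions: y(0) = C1 + C2 = 2 and y'(0) = -3*C1 + 3*C2 = 0. Solving gives C1 = 1, C2 = 1.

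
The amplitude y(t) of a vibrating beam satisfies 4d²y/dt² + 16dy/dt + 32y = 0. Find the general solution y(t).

y = C1*cos(2*t)*exp(-2*t) + C2*exp(-2*t)*sin(2*t)

Divide through by 4: y'' + 4y' + 8y = 0.
Characteristic equation r² + 4r + 8 = 0 has discriminant (4)² - 4·(8) = -16 < 0, so r = -2 ± 2i.
Hence y_h = C1*cos(2*t)*exp(-2*t) + C2*exp(-2*t)*sin(2*t).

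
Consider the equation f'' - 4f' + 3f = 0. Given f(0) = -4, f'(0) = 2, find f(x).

Characteristic equation r² - 4r + 3 = 0 factors as (r - 3)(r - 1) = 0, so r = 3, 1.
Hence f_h = C1*exp(3*x) + C2*exp(x).
Apply the initial conditions: f(0) = C1 + C2 = -4 and f'(0) = C2 + 3*C1 = 2. Solving gives C1 = 3, C2 = -7.

f = -7*exp(x) + 3*exp(3*x)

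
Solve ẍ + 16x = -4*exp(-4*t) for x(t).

Characteristic equation r² + 16 = 0 has discriminant (0)² - 4·(16) = -64 < 0, so r = ± 4i.
Hence x_h = C1*cos(4*t) + C2*sin(4*t).
Try x_p = A*exp(-4*t). Substituting into the equation and dividing by exp(-4*t) gives A = -1/8, so x_p = -exp(-4*t)/8.

x = -exp(-4*t)/8 + C1*cos(4*t) + C2*sin(4*t)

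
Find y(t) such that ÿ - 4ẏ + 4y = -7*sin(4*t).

Characteristic equation r² - 4r + 4 = 0 has discriminant (-4)² - 4·(4) = 0, so r = 2 is a repeated root.
Hence y_h = (C1 + C2*t)*exp(2*t).
Try y_p = A*cos(4*t) + B*sin(4*t). Substituting and equating the coefficients of cos(4t) and sin(4t) gives A = -7/25, B = 21/100, so y_p = -7*cos(4*t)/25 + 21*sin(4*t)/100.

y = -7*cos(4*t)/25 + 21*sin(4*t)/100 + C1*exp(2*t) + C2*t*exp(2*t)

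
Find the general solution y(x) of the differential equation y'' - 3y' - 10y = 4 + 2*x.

Characteristic equation r² - 3r - 10 = 0 factors as (r - 5)(r + 2) = 0, so r = 5, -2.
Hence y_h = C1*exp(5*x) + C2*exp(-2*x).
For the particular solution try y_p = A0 + A1*x. Substituting and matching coefficients of each power of x gives A0 = -17/50, A1 = -1/5, so y_p = -17/50 - x/5.

y = -17/50 - x/5 + C1*exp(5*x) + C2*exp(-2*x)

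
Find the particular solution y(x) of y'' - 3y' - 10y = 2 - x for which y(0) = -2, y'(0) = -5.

y = -23/100 - 216*exp(5*x)/175 - 15*exp(-2*x)/28 + x/10

Characteristic equation r² - 3r - 10 = 0 factors as (r - 5)(r + 2) = 0, so r = 5, -2.
Hence y_h = C1*exp(5*x) + C2*exp(-2*x).
For the particular solution try y_p = A0 + A1*x. Substituting and matching coefficients of each power of x gives A0 = -23/100, A1 = 1/10, so y_p = -23/100 + x/10.
General solution: y = -23/100 + x/10 + C1*exp(5*x) + C2*exp(-2*x).
Apply the initial conditions: y(0) = -23/100 + C1 + C2 = -2 and y'(0) = 1/10 - 2*C2 + 5*C1 = -5. Solving gives C1 = -216/175, C2 = -15/28.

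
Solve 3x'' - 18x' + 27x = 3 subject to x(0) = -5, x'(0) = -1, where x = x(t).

Divide through by 3: x'' - 6x' + 9x = 1.
Characteristic equation r² - 6r + 9 = 0 has discriminant (-6)² - 4·(9) = 0, so r = 3 is a repeated root.
Hence x_h = (C1 + C2*t)*exp(3*t).
For the particular solution try x_p = A0. Substituting and matching coefficients of each power of t gives A0 = 1/9, so x_p = 1/9.
General solution: x = 1/9 + C1*exp(3*t) + C2*t*exp(3*t).
Apply the initial conditions: x(0) = 1/9 + C1 = -5 and x'(0) = C2 + 3*C1 = -1. Solving gives C1 = -46/9, C2 = 43/3.

x = 1/9 - 46*exp(3*t)/9 + 43*t*exp(3*t)/3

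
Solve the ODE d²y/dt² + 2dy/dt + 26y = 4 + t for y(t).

y = 51/338 + t/26 + C1*cos(5*t)*exp(-t) + C2*exp(-t)*sin(5*t)

Characteristic equation r² + 2r + 26 = 0 has discriminant (2)² - 4·(26) = -100 < 0, so r = -1 ± 5i.
Hence y_h = C1*cos(5*t)*exp(-t) + C2*exp(-t)*sin(5*t).
For the particular solution try y_p = A0 + A1*t. Substituting and matching coefficients of each power of t gives A0 = 51/338, A1 = 1/26, so y_p = 51/338 + t/26.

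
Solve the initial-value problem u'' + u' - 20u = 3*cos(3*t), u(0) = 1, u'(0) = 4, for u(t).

u = -87*cos(3*t)/850 + 5*exp(-5*t)/102 + 9*sin(3*t)/850 + 79*exp(4*t)/75

Characteristic equation r² + r - 20 = 0 factors as (r + 5)(r - 4) = 0, so r = -5, 4.
Hence u_h = C1*exp(-5*t) + C2*exp(4*t).
Try u_p = A*cos(3*t) + B*sin(3*t). Substituting and equating the coefficients of cos(3t) and sin(3t) gives A = -87/850, B = 9/850, so u_p = -87*cos(3*t)/850 + 9*sin(3*t)/850.
General solution: u = -87*cos(3*t)/850 + 9*sin(3*t)/850 + C1*exp(-5*t) + C2*exp(4*t).
Apply the initial conditions: u(0) = -87/850 + C1 + C2 = 1 and u'(0) = 27/850 - 5*C1 + 4*C2 = 4. Solving gives C1 = 5/102, C2 = 79/75.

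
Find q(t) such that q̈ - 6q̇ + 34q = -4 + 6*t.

Characteristic equation r² - 6r + 34 = 0 has discriminant (-6)² - 4·(34) = -100 < 0, so r = 3 ± 5i.
Hence q_h = C1*cos(5*t)*exp(3*t) + C2*exp(3*t)*sin(5*t).
For the particular solution try q_p = A0 + A1*t. Substituting and matching coefficients of each power of t gives A0 = -25/289, A1 = 3/17, so q_p = -25/289 + 3*t/17.

q = -25/289 + 3*t/17 + C1*cos(5*t)*exp(3*t) + C2*exp(3*t)*sin(5*t)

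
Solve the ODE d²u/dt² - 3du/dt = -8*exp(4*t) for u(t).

u = C2 - 2*exp(4*t) + C1*exp(3*t)

Characteristic equation r² - 3r = 0 factors as (r - 3)r = 0, so r = 3, 0.
Hence u_h = C1*exp(3*t) + C2.
Try u_p = A*exp(4*t). Substituting into the equation and dividing by exp(4*t) gives A = -2, so u_p = -2*exp(4*t).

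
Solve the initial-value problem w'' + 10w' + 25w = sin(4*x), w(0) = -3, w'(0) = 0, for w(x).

Characteristic equation r² + 10r + 25 = 0 has discriminant (10)² - 4·(25) = 0, so r = -5 is a repeated root.
Hence w_h = (C1 + C2*x)*exp(-5*x).
Try w_p = A*cos(4*x) + B*sin(4*x). Substituting and equating the coefficients of cos(4x) and sin(4x) gives A = -40/1681, B = 9/1681, so w_p = -40*cos(4*x)/1681 + 9*sin(4*x)/1681.
General solution: w = -40*cos(4*x)/1681 + 9*sin(4*x)/1681 + C1*exp(-5*x) + C2*x*exp(-5*x).
Apply the initial conditions: w(0) = -40/1681 + C1 = -3 and w'(0) = 36/1681 + C2 - 5*C1 = 0. Solving gives C1 = -5003/1681, C2 = -611/41.

w = -5003*exp(-5*x)/1681 - 40*cos(4*x)/1681 + 9*sin(4*x)/1681 - 611*x*exp(-5*x)/41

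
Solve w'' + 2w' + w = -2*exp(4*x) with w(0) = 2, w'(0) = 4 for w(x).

w = -2*exp(4*x)/25 + 52*exp(-x)/25 + 32*x*exp(-x)/5

Characteristic equation r² + 2r + 1 = 0 has discriminant (2)² - 4·(1) = 0, so r = -1 is a repeated root.
Hence w_h = (C1 + C2*x)*exp(-x).
Try w_p = A*exp(4*x). Substituting into the equation and dividing by exp(4*x) gives A = -2/25, so w_p = -2*exp(4*x)/25.
General solution: w = -2*exp(4*x)/25 + C1*exp(-x) + C2*x*exp(-x).
Apply the initial conditions: w(0) = -2/25 + C1 = 2 and w'(0) = -8/25 + C2 - C1 = 4. Solving gives C1 = 52/25, C2 = 32/5.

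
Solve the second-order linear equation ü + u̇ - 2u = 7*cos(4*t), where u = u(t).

Characteristic equation r² + r - 2 = 0 factors as (r + 2)(r - 1) = 0, so r = -2, 1.
Hence u_h = C1*exp(-2*t) + C2*exp(t).
Try u_p = A*cos(4*t) + B*sin(4*t). Substituting and equating the coefficients of cos(4t) and sin(4t) gives A = -63/170, B = 7/85, so u_p = -63*cos(4*t)/170 + 7*sin(4*t)/85.

u = -63*cos(4*t)/170 + 7*sin(4*t)/85 + C1*exp(-2*t) + C2*exp(t)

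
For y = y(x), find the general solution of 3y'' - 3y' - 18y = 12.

y = -2/3 + C1*exp(3*x) + C2*exp(-2*x)

Divide through by 3: y'' - y' - 6y = 4.
Characteristic equation r² - r - 6 = 0 factors as (r - 3)(r + 2) = 0, so r = 3, -2.
Hence y_h = C1*exp(3*x) + C2*exp(-2*x).
For the particular solution try y_p = A0. Substituting and matching coefficients of each power of x gives A0 = -2/3, so y_p = -2/3.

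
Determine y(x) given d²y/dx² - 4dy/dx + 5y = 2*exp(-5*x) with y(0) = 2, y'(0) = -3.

Characteristic equation r² - 4r + 5 = 0 has discriminant (-4)² - 4·(5) = -4 < 0, so r = 2 ± i.
Hence y_h = C1*cos(x)*exp(2*x) + C2*exp(2*x)*sin(x).
Try y_p = A*exp(-5*x). Substituting into the equation and dividing by exp(-5*x) gives A = 1/25, so y_p = exp(-5*x)/25.
General solution: y = exp(-5*x)/25 + C1*cos(x)*exp(2*x) + C2*exp(2*x)*sin(x).
Apply the initial conditions: y(0) = 1/25 + C1 = 2 and y'(0) = -1/5 + C2 + 2*C1 = -3. Solving gives C1 = 49/25, C2 = -168/25.

y = exp(-5*x)/25 - 168*exp(2*x)*sin(x)/25 + 49*cos(x)*exp(2*x)/25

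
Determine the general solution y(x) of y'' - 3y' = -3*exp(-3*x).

y = C2 - exp(-3*x)/6 + C1*exp(3*x)

Characteristic equation r² - 3r = 0 factors as (r - 3)r = 0, so r = 3, 0.
Hence y_h = C1*exp(3*x) + C2.
Try y_p = A*exp(-3*x). Substituting into the equation and dividing by exp(-3*x) gives A = -1/6, so y_p = -exp(-3*x)/6.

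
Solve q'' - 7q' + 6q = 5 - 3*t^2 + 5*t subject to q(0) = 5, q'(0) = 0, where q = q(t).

q = 11/18 - 73*exp(6*t)/90 - t**2/2 - t/3 + 26*exp(t)/5

Characteristic equation r² - 7r + 6 = 0 factors as (r - 6)(r - 1) = 0, so r = 6, 1.
Hence q_h = C1*exp(6*t) + C2*exp(t).
For the particular solution try q_p = A0 + A1*t + A2*t^2. Substituting and matching coefficients of each power of t gives A0 = 11/18, A1 = -1/3, A2 = -1/2, so q_p = 11/18 - t^2/2 - t/3.
General solution: q = 11/18 - t^2/2 - t/3 + C1*exp(6*t) + C2*exp(t).
Apply the initial conditions: q(0) = 11/18 + C1 + C2 = 5 and q'(0) = -1/3 + C2 + 6*C1 = 0. Solving gives C1 = -73/90, C2 = 26/5.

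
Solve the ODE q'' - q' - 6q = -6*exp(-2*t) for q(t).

q = C1*exp(-2*t) + C2*exp(3*t) + 6*t*exp(-2*t)/5

Characteristic equation r² - r - 6 = 0 factors as (r + 2)(r - 3) = 0, so r = -2, 3.
Hence q_h = C1*exp(-2*t) + C2*exp(3*t).
Since exp(-2*t) solves the homogeneous equation (r = -2 is a root of multiplicity 1), multiply the trial by t. Try q_p = A*t*exp(-2*t). Substituting into the equation and dividing by exp(-2*t) gives A = 6/5, so q_p = 6*t*exp(-2*t)/5.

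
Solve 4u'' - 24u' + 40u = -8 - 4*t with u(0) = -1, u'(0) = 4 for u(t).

u = -13/50 - t/10 - 37*cos(t)*exp(3*t)/50 + 158*exp(3*t)*sin(t)/25

Divide through by 4: u'' - 6u' + 10u = -2 - t.
Characteristic equation r² - 6r + 10 = 0 has discriminant (-6)² - 4·(10) = -4 < 0, so r = 3 ± i.
Hence u_h = C1*cos(t)*exp(3*t) + C2*exp(3*t)*sin(t).
For the particular solution try u_p = A0 + A1*t. Substituting and matching coefficients of each power of t gives A0 = -13/50, A1 = -1/10, so u_p = -13/50 - t/10.
General solution: u = -13/50 - t/10 + C1*cos(t)*exp(3*t) + C2*exp(3*t)*sin(t).
Apply the initial conditions: u(0) = -13/50 + C1 = -1 and u'(0) = -1/10 + C2 + 3*C1 = 4. Solving gives C1 = -37/50, C2 = 158/25.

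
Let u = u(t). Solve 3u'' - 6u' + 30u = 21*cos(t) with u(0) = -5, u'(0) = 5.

u = -14*sin(t)/85 + 63*cos(t)/85 - 488*cos(3*t)*exp(t)/85 + 309*exp(t)*sin(3*t)/85

Divide through by 3: u'' - 2u' + 10u = 7*cos(t).
Characteristic equation r² - 2r + 10 = 0 has discriminant (-2)² - 4·(10) = -36 < 0, so r = 1 ± 3i.
Hence u_h = C1*cos(3*t)*exp(t) + C2*exp(t)*sin(3*t).
Try u_p = A*cos(t) + B*sin(t). Substituting and equating the coefficients of cos(t) and sin(t) gives A = 63/85, B = -14/85, so u_p = -14*sin(t)/85 + 63*cos(t)/85.
General solution: u = -14*sin(t)/85 + 63*cos(t)/85 + C1*cos(3*t)*exp(t) + C2*exp(t)*sin(3*t).
Apply the initial conditions: u(0) = 63/85 + C1 = -5 and u'(0) = -14/85 + C1 + 3*C2 = 5. Solving gives C1 = -488/85, C2 = 309/85.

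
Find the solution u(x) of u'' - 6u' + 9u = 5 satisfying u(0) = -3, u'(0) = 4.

u = 5/9 - 32*exp(3*x)/9 + 44*x*exp(3*x)/3

Characteristic equation r² - 6r + 9 = 0 has discriminant (-6)² - 4·(9) = 0, so r = 3 is a repeated root.
Hence u_h = (C1 + C2*x)*exp(3*x).
For the particular solution try u_p = A0. Substituting and matching coefficients of each power of x gives A0 = 5/9, so u_p = 5/9.
General solution: u = 5/9 + C1*exp(3*x) + C2*x*exp(3*x).
Apply the initial conditions: u(0) = 5/9 + C1 = -3 and u'(0) = C2 + 3*C1 = 4. Solving gives C1 = -32/9, C2 = 44/3.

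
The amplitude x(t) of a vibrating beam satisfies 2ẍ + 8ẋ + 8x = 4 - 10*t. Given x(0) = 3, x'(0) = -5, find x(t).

Divide through by 2: x'' + 4x' + 4x = 2 - 5*t.
Characteristic equation r² + 4r + 4 = 0 has discriminant (4)² - 4·(4) = 0, so r = -2 is a repeated root.
Hence x_h = (C1 + C2*t)*exp(-2*t).
For the particular solution try x_p = A0 + A1*t. Substituting and matching coefficients of each power of t gives A0 = 7/4, A1 = -5/4, so x_p = 7/4 - 5*t/4.
General solution: x = 7/4 - 5*t/4 + C1*exp(-2*t) + C2*t*exp(-2*t).
Apply the initial conditions: x(0) = 7/4 + C1 = 3 and x'(0) = -5/4 + C2 - 2*C1 = -5. Solving gives C1 = 5/4, C2 = -5/4.

x = 7/4 - 5*t/4 + 5*exp(-2*t)/4 - 5*t*exp(-2*t)/4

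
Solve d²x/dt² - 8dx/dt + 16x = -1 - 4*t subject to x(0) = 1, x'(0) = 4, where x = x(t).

x = -3/16 - t/4 + 19*exp(4*t)/16 - t*exp(4*t)/2

Characteristic equation r² - 8r + 16 = 0 has discriminant (-8)² - 4·(16) = 0, so r = 4 is a repeated root.
Hence x_h = (C1 + C2*t)*exp(4*t).
For the particular solution try x_p = A0 + A1*t. Substituting and matching coefficients of each power of t gives A0 = -3/16, A1 = -1/4, so x_p = -3/16 - t/4.
General solution: x = -3/16 - t/4 + C1*exp(4*t) + C2*t*exp(4*t).
Apply the initial conditions: x(0) = -3/16 + C1 = 1 and x'(0) = -1/4 + C2 + 4*C1 = 4. Solving gives C1 = 19/16, C2 = -1/2.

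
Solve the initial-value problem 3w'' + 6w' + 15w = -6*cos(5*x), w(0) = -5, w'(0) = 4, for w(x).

Divide through by 3: w'' + 2w' + 5w = -2*cos(5*x).
Characteristic equation r² + 2r + 5 = 0 has discriminant (2)² - 4·(5) = -16 < 0, so r = -1 ± 2i.
Hence w_h = C1*cos(2*x)*exp(-x) + C2*exp(-x)*sin(2*x).
Try w_p = A*cos(5*x) + B*sin(5*x). Substituting and equating the coefficients of cos(5x) and sin(5x) gives A = 2/25, B = -1/25, so w_p = -sin(5*x)/25 + 2*cos(5*x)/25.
General solution: w = -sin(5*x)/25 + 2*cos(5*x)/25 + C1*cos(2*x)*exp(-x) + C2*exp(-x)*sin(2*x).
Apply the initial conditions: w(0) = 2/25 + C1 = -5 and w'(0) = -1/5 - C1 + 2*C2 = 4. Solving gives C1 = -127/25, C2 = -11/25.

w = -sin(5*x)/25 + 2*cos(5*x)/25 - 127*cos(2*x)*exp(-x)/25 - 11*exp(-x)*sin(2*x)/25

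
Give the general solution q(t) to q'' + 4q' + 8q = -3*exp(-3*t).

q = -3*exp(-3*t)/5 + C1*cos(2*t)*exp(-2*t) + C2*exp(-2*t)*sin(2*t)

Characteristic equation r² + 4r + 8 = 0 has discriminant (4)² - 4·(8) = -16 < 0, so r = -2 ± 2i.
Hence q_h = C1*cos(2*t)*exp(-2*t) + C2*exp(-2*t)*sin(2*t).
Try q_p = A*exp(-3*t). Substituting into the equation and dividing by exp(-3*t) gives A = -3/5, so q_p = -3*exp(-3*t)/5.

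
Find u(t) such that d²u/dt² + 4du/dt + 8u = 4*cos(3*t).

Characteristic equation r² + 4r + 8 = 0 has discriminant (4)² - 4·(8) = -16 < 0, so r = -2 ± 2i.
Hence u_h = C1*cos(2*t)*exp(-2*t) + C2*exp(-2*t)*sin(2*t).
Try u_p = A*cos(3*t) + B*sin(3*t). Substituting and equating the coefficients of cos(3t) and sin(3t) gives A = -4/145, B = 48/145, so u_p = -4*cos(3*t)/145 + 48*sin(3*t)/145.

u = -4*cos(3*t)/145 + 48*sin(3*t)/145 + C1*cos(2*t)*exp(-2*t) + C2*exp(-2*t)*sin(2*t)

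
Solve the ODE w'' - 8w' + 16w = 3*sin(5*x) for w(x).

Characteristic equation r² - 8r + 16 = 0 has discriminant (-8)² - 4·(16) = 0, so r = 4 is a repeated root.
Hence w_h = (C1 + C2*x)*exp(4*x).
Try w_p = A*cos(5*x) + B*sin(5*x). Substituting and equating the coefficients of cos(5x) and sin(5x) gives A = 120/1681, B = -27/1681, so w_p = -27*sin(5*x)/1681 + 120*cos(5*x)/1681.

w = -27*sin(5*x)/1681 + 120*cos(5*x)/1681 + C1*exp(4*x) + C2*x*exp(4*x)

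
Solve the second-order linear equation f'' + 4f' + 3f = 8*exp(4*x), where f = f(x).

Characteristic equation r² + 4r + 3 = 0 factors as (r + 1)(r + 3) = 0, so r = -1, -3.
Hence f_h = C1*exp(-x) + C2*exp(-3*x).
Try f_p = A*exp(4*x). Substituting into the equation and dividing by exp(4*x) gives A = 8/35, so f_p = 8*exp(4*x)/35.

f = 8*exp(4*x)/35 + C1*exp(-x) + C2*exp(-3*x)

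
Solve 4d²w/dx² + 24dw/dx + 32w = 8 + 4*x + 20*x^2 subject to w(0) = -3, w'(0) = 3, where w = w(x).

w = 45/64 - 13*x/16 - 11*exp(-2*x)/2 + 5*x**2/8 + 115*exp(-4*x)/64

Divide through by 4: w'' + 6w' + 8w = 2 + x + 5*x^2.
Characteristic equation r² + 6r + 8 = 0 factors as (r + 2)(r + 4) = 0, so r = -2, -4.
Hence w_h = C1*exp(-2*x) + C2*exp(-4*x).
For the particular solution try w_p = A0 + A1*x + A2*x^2. Substituting and matching coefficients of each power of x gives A0 = 45/64, A1 = -13/16, A2 = 5/8, so w_p = 45/64 - 13*x/16 + 5*x^2/8.
General solution: w = 45/64 - 13*x/16 + 5*x^2/8 + C1*exp(-2*x) + C2*exp(-4*x).
Apply the initial conditions: w(0) = 45/64 + C1 + C2 = -3 and w'(0) = -13/16 - 4*C2 - 2*C1 = 3. Solving gives C1 = -11/2, C2 = 115/64.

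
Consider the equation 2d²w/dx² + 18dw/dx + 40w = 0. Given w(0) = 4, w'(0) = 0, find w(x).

Divide through by 2: w'' + 9w' + 20w = 0.
Characteristic equation r² + 9r + 20 = 0 factors as (r + 4)(r + 5) = 0, so r = -4, -5.
Hence w_h = C1*exp(-4*x) + C2*exp(-5*x).
Apply the initial conditions: w(0) = C1 + C2 = 4 and w'(0) = -5*C2 - 4*C1 = 0. Solving gives C1 = 20, C2 = -16.

w = -16*exp(-5*x) + 20*exp(-4*x)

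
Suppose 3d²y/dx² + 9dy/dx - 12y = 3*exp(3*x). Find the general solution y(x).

y = exp(3*x)/14 + C1*exp(-4*x) + C2*exp(x)

Divide through by 3: y'' + 3y' - 4y = exp(3*x).
Characteristic equation r² + 3r - 4 = 0 factors as (r + 4)(r - 1) = 0, so r = -4, 1.
Hence y_h = C1*exp(-4*x) + C2*exp(x).
Try y_p = A*exp(3*x). Substituting into the equation and dividing by exp(3*x) gives A = 1/14, so y_p = exp(3*x)/14.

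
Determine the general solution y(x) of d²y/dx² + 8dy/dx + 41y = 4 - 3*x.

Characteristic equation r² + 8r + 41 = 0 has discriminant (8)² - 4·(41) = -100 < 0, so r = -4 ± 5i.
Hence y_h = C1*cos(5*x)*exp(-4*x) + C2*exp(-4*x)*sin(5*x).
For the particular solution try y_p = A0 + A1*x. Substituting and matching coefficients of each power of x gives A0 = 188/1681, A1 = -3/41, so y_p = 188/1681 - 3*x/41.

y = 188/1681 - 3*x/41 + C1*cos(5*x)*exp(-4*x) + C2*exp(-4*x)*sin(5*x)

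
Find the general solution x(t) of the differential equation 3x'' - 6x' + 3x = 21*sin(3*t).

x = -14*sin(3*t)/25 + 21*cos(3*t)/50 + C1*exp(t) + C2*t*exp(t)

Divide through by 3: x'' - 2x' + x = 7*sin(3*t).
Characteristic equation r² - 2r + 1 = 0 has discriminant (-2)² - 4·(1) = 0, so r = 1 is a repeated root.
Hence x_h = (C1 + C2*t)*exp(t).
Try x_p = A*cos(3*t) + B*sin(3*t). Substituting and equating the coefficients of cos(3t) and sin(3t) gives A = 21/50, B = -14/25, so x_p = -14*sin(3*t)/25 + 21*cos(3*t)/50.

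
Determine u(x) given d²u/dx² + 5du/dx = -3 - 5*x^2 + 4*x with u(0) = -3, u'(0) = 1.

Characteristic equation r² + 5r = 0 factors as (r + 5)r = 0, so r = -5, 0.
Hence u_h = C1*exp(-5*x) + C2.
Since 0 is a characteristic root (multiplicity 1), multiply the polynomial trial by x: try u_p = x*(A0 + A1*x + A2*x^2). Substituting and matching coefficients of each power of x gives A0 = -21/25, A1 = 3/5, A2 = -1/3, so u_p = -21*x/25 - x^3/3 + 3*x^2/5.
General solution: u = C2 - 21*x/25 - x^3/3 + 3*x^2/5 + C1*exp(-5*x).
Apply the initial conditions: u(0) = C1 + C2 = -3 and u'(0) = -21/25 - 5*C1 = 1. Solving gives C1 = -46/125, C2 = -329/125.

u = -329/125 - 46*exp(-5*x)/125 - 21*x/25 - x**3/3 + 3*x**2/5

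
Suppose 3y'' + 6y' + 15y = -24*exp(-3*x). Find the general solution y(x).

y = -exp(-3*x) + C1*cos(2*x)*exp(-x) + C2*exp(-x)*sin(2*x)

Divide through by 3: y'' + 2y' + 5y = -8*exp(-3*x).
Characteristic equation r² + 2r + 5 = 0 has discriminant (2)² - 4·(5) = -16 < 0, so r = -1 ± 2i.
Hence y_h = C1*cos(2*x)*exp(-x) + C2*exp(-x)*sin(2*x).
Try y_p = A*exp(-3*x). Substituting into the equation and dividing by exp(-3*x) gives A = -1, so y_p = -exp(-3*x).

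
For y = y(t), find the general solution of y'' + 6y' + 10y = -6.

y = -3/5 + C1*cos(t)*exp(-3*t) + C2*exp(-3*t)*sin(t)

Characteristic equation r² + 6r + 10 = 0 has discriminant (6)² - 4·(10) = -4 < 0, so r = -3 ± i.
Hence y_h = C1*cos(t)*exp(-3*t) + C2*exp(-3*t)*sin(t).
For the particular solution try y_p = A0. Substituting and matching coefficients of each power of t gives A0 = -3/5, so y_p = -3/5.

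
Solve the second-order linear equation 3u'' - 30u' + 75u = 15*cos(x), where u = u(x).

Divide through by 3: u'' - 10u' + 25u = 5*cos(x).
Characteristic equation r² - 10r + 25 = 0 has discriminant (-10)² - 4·(25) = 0, so r = 5 is a repeated root.
Hence u_h = (C1 + C2*x)*exp(5*x).
Try u_p = A*cos(x) + B*sin(x). Substituting and equating the coefficients of cos(x) and sin(x) gives A = 30/169, B = -25/338, so u_p = -25*sin(x)/338 + 30*cos(x)/169.

u = -25*sin(x)/338 + 30*cos(x)/169 + C1*exp(5*x) + C2*x*exp(5*x)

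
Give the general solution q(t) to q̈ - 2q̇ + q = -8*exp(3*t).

Characteristic equation r² - 2r + 1 = 0 has discriminant (-2)² - 4·(1) = 0, so r = 1 is a repeated root.
Hence q_h = (C1 + C2*t)*exp(t).
Try q_p = A*exp(3*t). Substituting into the equation and dividing by exp(3*t) gives A = -2, so q_p = -2*exp(3*t).

q = -2*exp(3*t) + C1*exp(t) + C2*t*exp(t)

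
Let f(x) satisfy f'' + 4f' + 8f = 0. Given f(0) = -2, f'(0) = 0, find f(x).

Characteristic equation r² + 4r + 8 = 0 has discriminant (4)² - 4·(8) = -16 < 0, so r = -2 ± 2i.
Hence f_h = C1*cos(2*x)*exp(-2*x) + C2*exp(-2*x)*sin(2*x).
Apply the initial conditions: f(0) = C1 = -2 and f'(0) = -2*C1 + 2*C2 = 0. Solving gives C1 = -2, C2 = -2.

f = -2*cos(2*x)*exp(-2*x) - 2*exp(-2*x)*sin(2*x)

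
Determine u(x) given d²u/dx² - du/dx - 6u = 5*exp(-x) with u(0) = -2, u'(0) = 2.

u = -5*exp(-x)/4 - 3*exp(-2*x)/5 - 3*exp(3*x)/20

Characteristic equation r² - r - 6 = 0 factors as (r - 3)(r + 2) = 0, so r = 3, -2.
Hence u_h = C1*exp(3*x) + C2*exp(-2*x).
Try u_p = A*exp(-x). Substituting into the equation and dividing by exp(-x) gives A = -5/4, so u_p = -5*exp(-x)/4.
General solution: u = -5*exp(-x)/4 + C1*exp(3*x) + C2*exp(-2*x).
Apply the initial conditions: u(0) = -5/4 + C1 + C2 = -2 and u'(0) = 5/4 - 2*C2 + 3*C1 = 2. Solving gives C1 = -3/20, C2 = -3/5.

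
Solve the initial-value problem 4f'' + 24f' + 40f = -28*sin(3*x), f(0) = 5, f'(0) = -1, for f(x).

Divide through by 4: f'' + 6f' + 10f = -7*sin(3*x).
Characteristic equation r² + 6r + 10 = 0 has discriminant (6)² - 4·(10) = -4 < 0, so r = -3 ± i.
Hence f_h = C1*cos(x)*exp(-3*x) + C2*exp(-3*x)*sin(x).
Try f_p = A*cos(3*x) + B*sin(3*x). Substituting and equating the coefficients of cos(3x) and sin(3x) gives A = 126/325, B = -7/325, so f_p = -7*sin(3*x)/325 + 126*cos(3*x)/325.
General solution: f = -7*sin(3*x)/325 + 126*cos(3*x)/325 + C1*cos(x)*exp(-3*x) + C2*exp(-3*x)*sin(x).
Apply the initial conditions: f(0) = 126/325 + C1 = 5 and f'(0) = -21/325 + C2 - 3*C1 = -1. Solving gives C1 = 1499/325, C2 = 4193/325.

f = -7*sin(3*x)/325 + 126*cos(3*x)/325 + 1499*cos(x)*exp(-3*x)/325 + 4193*exp(-3*x)*sin(x)/325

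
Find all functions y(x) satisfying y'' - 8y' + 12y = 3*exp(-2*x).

y = 3*exp(-2*x)/32 + C1*exp(6*x) + C2*exp(2*x)

Characteristic equation r² - 8r + 12 = 0 factors as (r - 6)(r - 2) = 0, so r = 6, 2.
Hence y_h = C1*exp(6*x) + C2*exp(2*x).
Try y_p = A*exp(-2*x). Substituting into the equation and dividing by exp(-2*x) gives A = 3/32, so y_p = 3*exp(-2*x)/32.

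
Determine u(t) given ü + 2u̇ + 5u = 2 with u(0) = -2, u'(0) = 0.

Characteristic equation r² + 2r + 5 = 0 has discriminant (2)² - 4·(5) = -16 < 0, so r = -1 ± 2i.
Hence u_h = C1*cos(2*t)*exp(-t) + C2*exp(-t)*sin(2*t).
For the particular solution try u_p = A0. Substituting and matching coefficients of each power of t gives A0 = 2/5, so u_p = 2/5.
General solution: u = 2/5 + C1*cos(2*t)*exp(-t) + C2*exp(-t)*sin(2*t).
Apply the initial conditions: u(0) = 2/5 + C1 = -2 and u'(0) = -C1 + 2*C2 = 0. Solving gives C1 = -12/5, C2 = -6/5.

u = 2/5 - 12*cos(2*t)*exp(-t)/5 - 6*exp(-t)*sin(2*t)/5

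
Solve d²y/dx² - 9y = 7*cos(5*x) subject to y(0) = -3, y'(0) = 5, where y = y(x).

y = -455*exp(-3*x)/204 - 115*exp(3*x)/204 - 7*cos(5*x)/34

Characteristic equation r² - 9 = 0 factors as (r - 3)(r + 3) = 0, so r = 3, -3.
Hence y_h = C1*exp(3*x) + C2*exp(-3*x).
Try y_p = A*cos(5*x) + B*sin(5*x). Substituting and equating the coefficients of cos(5x) and sin(5x) gives A = -7/34, B = 0, so y_p = -7*cos(5*x)/34.
General solution: y = -7*cos(5*x)/34 + C1*exp(3*x) + C2*exp(-3*x).
Apply the initial conditions: y(0) = -7/34 + C1 + C2 = -3 and y'(0) = -3*C2 + 3*C1 = 5. Solving gives C1 = -115/204, C2 = -455/204.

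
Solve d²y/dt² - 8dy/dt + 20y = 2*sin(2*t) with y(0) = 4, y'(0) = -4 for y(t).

Characteristic equation r² - 8r + 20 = 0 has discriminant (-8)² - 4·(20) = -16 < 0, so r = 4 ± 2i.
Hence y_h = C1*cos(2*t)*exp(4*t) + C2*exp(4*t)*sin(2*t).
Try y_p = A*cos(2*t) + B*sin(2*t). Substituting and equating the coefficients of cos(2t) and sin(2t) gives A = 1/16, B = 1/16, so y_p = cos(2*t)/16 + sin(2*t)/16.
General solution: y = cos(2*t)/16 + sin(2*t)/16 + C1*cos(2*t)*exp(4*t) + C2*exp(4*t)*sin(2*t).
Apply the initial conditions: y(0) = 1/16 + C1 = 4 and y'(0) = 1/8 + 2*C2 + 4*C1 = -4. Solving gives C1 = 63/16, C2 = -159/16.

y = cos(2*t)/16 + sin(2*t)/16 - 159*exp(4*t)*sin(2*t)/16 + 63*cos(2*t)*exp(4*t)/16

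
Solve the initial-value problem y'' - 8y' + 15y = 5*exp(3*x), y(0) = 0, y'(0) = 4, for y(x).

y = -13*exp(3*x)/4 + 13*exp(5*x)/4 - 5*x*exp(3*x)/2

Characteristic equation r² - 8r + 15 = 0 factors as (r - 3)(r - 5) = 0, so r = 3, 5.
Hence y_h = C1*exp(3*x) + C2*exp(5*x).
Since exp(3*x) solves the homogeneous equation (r = 3 is a root of multiplicity 1), multiply the trial by x. Try y_p = A*x*exp(3*x). Substituting into the equation and dividing by exp(3*x) gives A = -5/2, so y_p = -5*x*exp(3*x)/2.
General solution: y = C1*exp(3*x) + C2*exp(5*x) - 5*x*exp(3*x)/2.
Apply the initial conditions: y(0) = C1 + C2 = 0 and y'(0) = -5/2 + 3*C1 + 5*C2 = 4. Solving gives C1 = -13/4, C2 = 13/4.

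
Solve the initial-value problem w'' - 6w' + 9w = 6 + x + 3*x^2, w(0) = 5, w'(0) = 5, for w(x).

Characteristic equation r² - 6r + 9 = 0 has discriminant (-6)² - 4·(9) = 0, so r = 3 is a repeated root.
Hence w_h = (C1 + C2*x)*exp(3*x).
For the particular solution try w_p = A0 + A1*x + A2*x^2. Substituting and matching coefficients of each power of x gives A0 = 26/27, A1 = 5/9, A2 = 1/3, so w_p = 26/27 + x^2/3 + 5*x/9.
General solution: w = 26/27 + x^2/3 + 5*x/9 + C1*exp(3*x) + C2*x*exp(3*x).
Apply the initial conditions: w(0) = 26/27 + C1 = 5 and w'(0) = 5/9 + C2 + 3*C1 = 5. Solving gives C1 = 109/27, C2 = -23/3.

w = 26/27 + x**2/3 + 5*x/9 + 109*exp(3*x)/27 - 23*x*exp(3*x)/3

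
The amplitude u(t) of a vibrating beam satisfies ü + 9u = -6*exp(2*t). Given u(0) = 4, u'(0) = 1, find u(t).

u = -6*exp(2*t)/13 + 25*sin(3*t)/39 + 58*cos(3*t)/13

Characteristic equation r² + 9 = 0 has discriminant (0)² - 4·(9) = -36 < 0, so r = ± 3i.
Hence u_h = C1*cos(3*t) + C2*sin(3*t).
Try u_p = A*exp(2*t). Substituting into the equation and dividing by exp(2*t) gives A = -6/13, so u_p = -6*exp(2*t)/13.
General solution: u = -6*exp(2*t)/13 + C1*cos(3*t) + C2*sin(3*t).
Apply the initial conditions: u(0) = -6/13 + C1 = 4 and u'(0) = -12/13 + 3*C2 = 1. Solving gives C1 = 58/13, C2 = 25/39.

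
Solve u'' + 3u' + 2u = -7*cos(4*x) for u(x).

u = -21*sin(4*x)/85 + 49*cos(4*x)/170 + C1*exp(-x) + C2*exp(-2*x)

Characteristic equation r² + 3r + 2 = 0 factors as (r + 1)(r + 2) = 0, so r = -1, -2.
Hence u_h = C1*exp(-x) + C2*exp(-2*x).
Try u_p = A*cos(4*x) + B*sin(4*x). Substituting and equating the coefficients of cos(4x) and sin(4x) gives A = 49/170, B = -21/85, so u_p = -21*sin(4*x)/85 + 49*cos(4*x)/170.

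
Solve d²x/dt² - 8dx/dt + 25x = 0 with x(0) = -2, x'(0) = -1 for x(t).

Characteristic equation r² - 8r + 25 = 0 has discriminant (-8)² - 4·(25) = -36 < 0, so r = 4 ± 3i.
Hence x_h = C1*cos(3*t)*exp(4*t) + C2*exp(4*t)*sin(3*t).
Apply the initial conditions: x(0) = C1 = -2 and x'(0) = 3*C2 + 4*C1 = -1. Solving gives C1 = -2, C2 = 7/3.

x = -2*cos(3*t)*exp(4*t) + 7*exp(4*t)*sin(3*t)/3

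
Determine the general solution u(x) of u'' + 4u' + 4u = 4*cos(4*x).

Characteristic equation r² + 4r + 4 = 0 has discriminant (4)² - 4·(4) = 0, so r = -2 is a repeated root.
Hence u_h = (C1 + C2*x)*exp(-2*x).
Try u_p = A*cos(4*x) + B*sin(4*x). Substituting and equating the coefficients of cos(4x) and sin(4x) gives A = -3/25, B = 4/25, so u_p = -3*cos(4*x)/25 + 4*sin(4*x)/25.

u = -3*cos(4*x)/25 + 4*sin(4*x)/25 + C1*exp(-2*x) + C2*x*exp(-2*x)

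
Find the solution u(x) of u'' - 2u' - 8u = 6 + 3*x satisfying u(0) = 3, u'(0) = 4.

Characteristic equation r² - 2r - 8 = 0 factors as (r - 4)(r + 2) = 0, so r = 4, -2.
Hence u_h = C1*exp(4*x) + C2*exp(-2*x).
For the particular solution try u_p = A0 + A1*x. Substituting and matching coefficients of each power of x gives A0 = -21/32, A1 = -3/8, so u_p = -21/32 - 3*x/8.
General solution: u = -21/32 - 3*x/8 + C1*exp(4*x) + C2*exp(-2*x).
Apply the initial conditions: u(0) = -21/32 + C1 + C2 = 3 and u'(0) = -3/8 - 2*C2 + 4*C1 = 4. Solving gives C1 = 187/96, C2 = 41/24.

u = -21/32 - 3*x/8 + 41*exp(-2*x)/24 + 187*exp(4*x)/96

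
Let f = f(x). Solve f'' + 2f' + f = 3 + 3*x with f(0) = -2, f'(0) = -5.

Characteristic equation r² + 2r + 1 = 0 has discriminant (2)² - 4·(1) = 0, so r = -1 is a repeated root.
Hence f_h = (C1 + C2*x)*exp(-x).
For the particular solution try f_p = A0 + A1*x. Substituting and matching coefficients of each power of x gives A0 = -3, A1 = 3, so f_p = -3 + 3*x.
General solution: f = -3 + 3*x + C1*exp(-x) + C2*x*exp(-x).
Apply the initial conditions: f(0) = -3 + C1 = -2 and f'(0) = 3 + C2 - C1 = -5. Solving gives C1 = 1, C2 = -7.

f = -3 + 3*x - 7*x*exp(-x) + exp(-x)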